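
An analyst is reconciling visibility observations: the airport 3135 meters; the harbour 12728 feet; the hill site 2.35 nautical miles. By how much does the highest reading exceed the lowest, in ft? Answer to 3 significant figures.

3990 ft

the airport: 3135 m = 10285.43 ft.
the hill site: 2.35 nmi = 14278.87 ft.
Spread: 14278.87 − 10285.43 = 3990 ft.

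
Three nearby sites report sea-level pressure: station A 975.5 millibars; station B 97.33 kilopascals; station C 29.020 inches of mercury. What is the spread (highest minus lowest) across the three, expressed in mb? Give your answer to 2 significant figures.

station B: 97.33 kPa = 973.300 mb.
station C: 29.020 inHg = 982.730 mb.
Spread: 982.730 − 973.300 = 9.4 mb.

9.4 mb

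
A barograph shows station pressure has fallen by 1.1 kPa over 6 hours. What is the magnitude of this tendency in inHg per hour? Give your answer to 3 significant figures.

0.0541 inHg per hour

1.1 kPa / 6 h × 0.2953 inHg/kPa = 0.0541 inHg/h.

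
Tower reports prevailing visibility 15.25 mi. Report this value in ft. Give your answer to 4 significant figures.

80520 ft

1 SM = 5280 ft, so 15.25 × 5280 = 80520 ft.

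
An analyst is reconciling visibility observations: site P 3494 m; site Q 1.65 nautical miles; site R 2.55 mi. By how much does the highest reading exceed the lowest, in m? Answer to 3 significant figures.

site Q: 1.65 nmi = 3055.80 m.
site R: 2.55 SM = 4103.83 m.
Spread: 4103.83 − 3055.80 = 1050 m.

1050 m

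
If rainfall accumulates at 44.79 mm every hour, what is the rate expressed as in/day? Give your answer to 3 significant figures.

44.79 mm/hour × 0.0393701 in/mm × 24 hour/day = 42.3 in/day.

42.3 in/day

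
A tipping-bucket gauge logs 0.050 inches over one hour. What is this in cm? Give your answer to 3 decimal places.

0.127 cm

1 in = 2.54 cm, so 0.050 × 2.54 = 0.127 cm.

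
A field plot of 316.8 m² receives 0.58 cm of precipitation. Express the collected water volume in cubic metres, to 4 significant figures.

Depth: 0.58 cm × 10 = 5.8 mm.
1 mm over 1 m² is 1 L, so volume = 5.8 × 316.8 = 1837.44 L = 1.837 m³.

1.837 cubic metres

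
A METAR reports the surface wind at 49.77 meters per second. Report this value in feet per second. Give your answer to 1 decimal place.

163.3 ft/s

1 m/s = 3.28084 ft/s, so 49.77 × 3.28084 = 163.3 ft/s.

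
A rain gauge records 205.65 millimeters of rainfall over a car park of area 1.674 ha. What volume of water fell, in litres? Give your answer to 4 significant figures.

3443000 litres

Area: 1.674 ha = 16740 m².
1 mm over 1 m² is 1 L, so volume = 205.65 × 16740 = 3442581 L ≈ 3443000 L.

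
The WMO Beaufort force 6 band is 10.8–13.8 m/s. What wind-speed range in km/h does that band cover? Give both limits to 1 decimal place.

10.8–13.8 m/s × 3.6 = 38.9–49.7 km/h.

38.9 to 49.7 km/h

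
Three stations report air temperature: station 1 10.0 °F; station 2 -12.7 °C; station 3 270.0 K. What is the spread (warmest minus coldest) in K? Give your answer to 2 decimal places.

station 1: 10.0 °F = -12.222 °C.
station 3: 270.0 K = -3.150 °C.
Spread: (-3.150) − (-12.700) = 9.550 °C.

9.55 K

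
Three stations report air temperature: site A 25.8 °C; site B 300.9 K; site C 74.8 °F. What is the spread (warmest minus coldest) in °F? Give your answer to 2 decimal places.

7.15 °F

site B: 300.9 K = 27.750 °C.
site C: 74.8 °F = 23.778 °C.
Spread: 27.750 − 23.778 = 3.972 °C = 7.15 °F.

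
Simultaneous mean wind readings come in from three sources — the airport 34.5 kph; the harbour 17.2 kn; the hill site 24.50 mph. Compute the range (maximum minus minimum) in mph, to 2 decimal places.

the airport: 34.5 km/h = 21.4373 mph.
the harbour: 17.2 kt = 19.7934 mph.
Spread: 24.5000 − 19.7934 = 4.71 mph.

4.71 mph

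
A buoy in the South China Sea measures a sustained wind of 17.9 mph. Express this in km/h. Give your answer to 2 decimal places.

28.81 km/h

1 mph = 1.60934 km/h, so 17.9 × 1.60934 = 28.81 km/h.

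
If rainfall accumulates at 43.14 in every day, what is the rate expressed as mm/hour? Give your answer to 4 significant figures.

43.14 in/day × 25.4 mm/in × 0.0416667 day/hour = 45.66 mm/hour.

45.66 mm/hour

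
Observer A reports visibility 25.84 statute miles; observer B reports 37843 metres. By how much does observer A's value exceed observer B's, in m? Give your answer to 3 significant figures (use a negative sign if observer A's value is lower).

3740 m

observer A: 25.84 SM = 41585.45 m.
Difference: 41585.45 − 37843.00 = 3740 m.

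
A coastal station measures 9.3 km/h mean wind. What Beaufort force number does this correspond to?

Beaufort force 2

9.3 km/h = 2.6 m/s, which is Beaufort 2 (light breeze, 1.6–3.3 m/s).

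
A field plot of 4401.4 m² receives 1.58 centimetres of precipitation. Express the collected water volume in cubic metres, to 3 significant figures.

Depth: 1.58 cm × 10 = 15.8 mm.
1 mm over 1 m² is 1 L, so volume = 15.8 × 4401.4 = 69542.12 L = 69.5 m³.

69.5 cubic metres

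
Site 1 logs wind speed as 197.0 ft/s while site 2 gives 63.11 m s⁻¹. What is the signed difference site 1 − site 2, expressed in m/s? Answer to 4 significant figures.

-3.064 m/s

site 1: 197.0 ft/s = 60.04560 m/s.
Difference: 60.04560 − 63.11000 = -3.064 m/s.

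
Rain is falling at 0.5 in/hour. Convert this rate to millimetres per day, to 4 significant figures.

0.5 in/hour × 25.4 mm/in × 24 hour/day = 304.8 mm/day.

304.8 mm/day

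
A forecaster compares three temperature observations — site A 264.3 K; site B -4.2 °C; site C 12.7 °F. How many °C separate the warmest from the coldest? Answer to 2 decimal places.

6.52 °C

site A: 264.3 K = -8.850 °C.
site C: 12.7 °F = -10.722 °C.
Spread: (-4.200) − (-10.722) = 6.522 °C.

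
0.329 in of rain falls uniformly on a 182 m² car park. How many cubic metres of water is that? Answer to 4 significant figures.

Depth: 0.329 in × 25.4 = 8.3566 mm.
1 mm over 1 m² is 1 L, so volume = 8.3566 × 182 = 1520.9012 L = 1.521 m³.

1.521 cubic metres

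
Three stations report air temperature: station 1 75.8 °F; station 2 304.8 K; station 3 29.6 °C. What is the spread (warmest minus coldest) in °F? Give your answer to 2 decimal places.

13.17 °F

station 1: 75.8 °F = 24.333 °C.
station 2: 304.8 K = 31.650 °C.
Spread: 31.650 − 24.333 = 7.317 °C = 13.17 °F.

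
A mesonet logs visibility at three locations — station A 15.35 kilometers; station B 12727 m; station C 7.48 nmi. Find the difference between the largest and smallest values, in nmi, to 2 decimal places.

1.42 nmi

station A: 15.35 km = 8.2883 nmi.
station B: 12727 m = 6.8720 nmi.
Spread: 8.2883 − 6.8720 = 1.42 nmi.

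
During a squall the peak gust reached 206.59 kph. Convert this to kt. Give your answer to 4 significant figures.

111.5 kt

1 km/h = 0.539957 kt, so 206.59 × 0.539957 = 111.5 kt.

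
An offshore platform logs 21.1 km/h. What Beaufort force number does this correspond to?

21.1 km/h = 5.9 m/s, which is Beaufort 4 (moderate breeze, 5.5–7.9 m/s).

Beaufort force 4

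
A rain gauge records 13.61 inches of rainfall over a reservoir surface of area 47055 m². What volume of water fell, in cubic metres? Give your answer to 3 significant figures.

Depth: 13.61 in × 25.4 = 345.694 mm.
1 mm over 1 m² is 1 L, so volume = 345.694 × 47055 = 16266631 L = 16300 m³.

16300 cubic metres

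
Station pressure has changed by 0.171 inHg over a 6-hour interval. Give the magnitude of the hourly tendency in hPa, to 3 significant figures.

0.171 inHg / 6 h × 33.8639 hPa/inHg = 0.965 hPa/h.

0.965 hPa per hour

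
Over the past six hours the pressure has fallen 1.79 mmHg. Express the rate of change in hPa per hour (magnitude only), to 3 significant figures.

0.398 hPa per hour

1.79 mmHg / 6 h × 1.33322 hPa/mmHg = 0.398 hPa/h.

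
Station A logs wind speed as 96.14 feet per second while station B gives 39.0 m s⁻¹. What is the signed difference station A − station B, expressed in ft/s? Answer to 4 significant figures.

station B: 39.0 m/s = 127.9528 ft/s.
Difference: 96.1400 − 127.9528 = -31.81 ft/s.

-31.81 ft/s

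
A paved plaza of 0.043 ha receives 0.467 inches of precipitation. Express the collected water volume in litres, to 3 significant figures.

Depth: 0.467 in × 25.4 = 11.8618 mm.
Area: 0.043 ha = 430 m².
1 mm over 1 m² is 1 L, so volume = 11.8618 × 430 = 5100.574 L ≈ 5100 L.

5100 litres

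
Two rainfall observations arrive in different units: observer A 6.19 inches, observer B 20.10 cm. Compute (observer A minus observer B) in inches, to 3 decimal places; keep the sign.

observer B: 20.10 cm = 7.91339 in.
Difference: 6.19000 − 7.91339 = -1.723 in.

-1.723 in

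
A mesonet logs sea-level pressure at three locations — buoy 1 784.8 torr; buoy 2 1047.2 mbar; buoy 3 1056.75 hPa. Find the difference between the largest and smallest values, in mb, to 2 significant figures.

10 mb

buoy 1: 784.8 mmHg = 1046.31 mb.
buoy 3: 1056.75 hPa = 1056.75 mb.
Spread: 1056.75 − 1046.31 = 10 mb.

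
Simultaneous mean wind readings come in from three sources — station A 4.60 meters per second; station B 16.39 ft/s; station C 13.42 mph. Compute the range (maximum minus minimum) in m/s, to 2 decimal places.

1.40 m/s

station B: 16.39 ft/s = 4.9957 m/s.
station C: 13.42 mph = 5.9993 m/s.
Spread: 5.9993 − 4.6000 = 1.40 m/s.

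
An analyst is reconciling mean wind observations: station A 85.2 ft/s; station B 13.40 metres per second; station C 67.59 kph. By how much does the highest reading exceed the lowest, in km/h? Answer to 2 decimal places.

station A: 85.2 ft/s = 93.4883 km/h.
station B: 13.40 m/s = 48.2400 km/h.
Spread: 93.4883 − 48.2400 = 45.25 km/h.

45.25 km/h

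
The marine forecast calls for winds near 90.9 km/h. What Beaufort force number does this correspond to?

90.9 km/h = 25.3 m/s, which is Beaufort 10 (storm, 24.5–28.4 m/s).

Beaufort force 10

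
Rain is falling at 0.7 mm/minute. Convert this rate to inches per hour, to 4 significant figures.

0.7 mm/minute × 0.0393701 in/mm × 60 minute/hour = 1.654 in/hour.

1.654 in/hour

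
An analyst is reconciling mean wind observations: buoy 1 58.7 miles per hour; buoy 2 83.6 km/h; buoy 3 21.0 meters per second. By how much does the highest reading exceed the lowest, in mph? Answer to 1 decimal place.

11.7 mph

buoy 2: 83.6 km/h = 51.947 mph.
buoy 3: 21.0 m/s = 46.976 mph.
Spread: 58.700 − 46.976 = 11.7 mph.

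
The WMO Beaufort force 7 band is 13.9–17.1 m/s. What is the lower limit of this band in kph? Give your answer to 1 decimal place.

13.9–17.1 m/s × 3.6 = 50.0–61.6 km/h.

50.0 km/h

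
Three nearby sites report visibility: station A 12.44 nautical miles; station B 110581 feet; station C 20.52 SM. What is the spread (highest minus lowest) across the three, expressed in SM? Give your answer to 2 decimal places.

station A: 12.44 nmi = 14.3157 SM.
station B: 110581 ft = 20.9434 SM.
Spread: 20.9434 − 14.3157 = 6.63 SM.

6.63 SM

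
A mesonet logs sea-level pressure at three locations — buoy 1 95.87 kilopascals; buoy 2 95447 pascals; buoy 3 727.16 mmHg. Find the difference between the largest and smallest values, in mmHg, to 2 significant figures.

11 mmHg

buoy 1: 95.87 kPa = 719.08 mmHg.
buoy 2: 95447 Pa = 715.91 mmHg.
Spread: 727.16 − 715.91 = 11 mmHg.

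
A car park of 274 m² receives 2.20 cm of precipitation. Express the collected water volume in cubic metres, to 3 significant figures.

Depth: 2.20 cm × 10 = 22 mm.
1 mm over 1 m² is 1 L, so volume = 22 × 274 = 6028 L = 6.03 m³.

6.03 cubic metres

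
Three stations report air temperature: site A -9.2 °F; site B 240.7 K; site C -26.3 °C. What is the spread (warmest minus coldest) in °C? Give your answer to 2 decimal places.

site A: -9.2 °F = -22.889 °C.
site B: 240.7 K = -32.450 °C.
Spread: (-22.889) − (-32.450) = 9.561 °C.

9.56 °C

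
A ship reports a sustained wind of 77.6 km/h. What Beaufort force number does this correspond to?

Beaufort force 9

77.6 km/h = 21.6 m/s, which is Beaufort 9 (strong gale, 20.8–24.4 m/s).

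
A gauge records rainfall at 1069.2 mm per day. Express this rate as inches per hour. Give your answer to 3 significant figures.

1.75 in/hour

1069.2 mm/day × 0.0393701 in/mm × 0.0416667 day/hour = 1.75 in/hour.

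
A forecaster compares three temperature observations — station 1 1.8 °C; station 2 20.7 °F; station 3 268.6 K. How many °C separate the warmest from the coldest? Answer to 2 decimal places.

station 2: 20.7 °F = -6.278 °C.
station 3: 268.6 K = -4.550 °C.
Spread: 1.800 − (-6.278) = 8.078 °C.

8.08 °C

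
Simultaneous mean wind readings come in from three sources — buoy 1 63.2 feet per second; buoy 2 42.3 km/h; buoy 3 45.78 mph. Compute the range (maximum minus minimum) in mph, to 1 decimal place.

buoy 1: 63.2 ft/s = 43.091 mph.
buoy 2: 42.3 km/h = 26.284 mph.
Spread: 45.780 − 26.284 = 19.5 mph.

19.5 mph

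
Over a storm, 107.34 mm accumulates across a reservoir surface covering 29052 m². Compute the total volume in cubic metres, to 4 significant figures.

1 mm over 1 m² is 1 L, so volume = 107.34 × 29052 = 3118441.7 L = 3118 m³.

3118 cubic metres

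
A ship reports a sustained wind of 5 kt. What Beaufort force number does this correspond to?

5 kt lies in the Beaufort 2 band (light breeze, 4–6 kt).

Beaufort force 2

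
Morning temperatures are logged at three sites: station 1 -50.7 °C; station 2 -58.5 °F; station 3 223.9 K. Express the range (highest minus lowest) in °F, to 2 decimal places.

2.61 °F

station 2: -58.5 °F = -50.278 °C.
station 3: 223.9 K = -49.250 °C.
Spread: (-49.250) − (-50.700) = 1.450 °C = 2.61 °F.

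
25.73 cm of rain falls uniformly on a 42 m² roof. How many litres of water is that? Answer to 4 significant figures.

10810 litres

Depth: 25.73 cm × 10 = 257.3 mm.
1 mm over 1 m² is 1 L, so volume = 257.3 × 42 = 10806.6 L ≈ 10810 L.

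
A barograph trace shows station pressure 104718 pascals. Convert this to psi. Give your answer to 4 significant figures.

15.19 psi

1 Pa = 0.000145038 psi, so 104718 × 0.000145038 = 15.19 psi.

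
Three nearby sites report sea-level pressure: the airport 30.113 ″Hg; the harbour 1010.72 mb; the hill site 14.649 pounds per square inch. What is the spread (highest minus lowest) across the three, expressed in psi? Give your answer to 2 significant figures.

the airport: 30.113 inHg = 14.7901 psi.
the harbour: 1010.72 mb = 14.6593 psi.
Spread: 14.7901 − 14.6490 = 0.14 psi.

0.14 psi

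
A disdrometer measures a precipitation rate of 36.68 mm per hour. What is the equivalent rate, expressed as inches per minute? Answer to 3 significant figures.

0.0241 in/minute

36.68 mm/hour × 0.0393701 in/mm × 0.0166667 hour/minute = 0.0241 in/minute.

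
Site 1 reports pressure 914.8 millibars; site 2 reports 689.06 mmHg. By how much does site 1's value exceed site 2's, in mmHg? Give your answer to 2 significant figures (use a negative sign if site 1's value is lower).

-2.9 mmHg

site 1: 914.8 mb = 686.156 mmHg.
Difference: 686.156 − 689.060 = -2.9 mmHg.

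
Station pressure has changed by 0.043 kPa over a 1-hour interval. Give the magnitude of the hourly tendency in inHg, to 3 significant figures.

0.043 kPa / 1 h × 0.2953 inHg/kPa = 0.0127 inHg/h.

0.0127 inHg per hour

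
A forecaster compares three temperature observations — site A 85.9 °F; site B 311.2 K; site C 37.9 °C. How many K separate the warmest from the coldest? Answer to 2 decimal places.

site A: 85.9 °F = 29.944 °C.
site B: 311.2 K = 38.050 °C.
Spread: 38.050 − 29.944 = 8.106 °C.

8.11 K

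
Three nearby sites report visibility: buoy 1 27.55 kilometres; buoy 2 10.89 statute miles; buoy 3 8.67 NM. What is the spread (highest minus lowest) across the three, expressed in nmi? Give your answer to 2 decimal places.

buoy 1: 27.55 km = 14.8758 nmi.
buoy 2: 10.89 SM = 9.4632 nmi.
Spread: 14.8758 − 8.6700 = 6.21 nmi.

6.21 nmi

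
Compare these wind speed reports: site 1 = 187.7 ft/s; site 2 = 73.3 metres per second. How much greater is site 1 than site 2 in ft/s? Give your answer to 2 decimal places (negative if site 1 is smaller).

-52.79 ft/s

site 2: 73.3 m/s = 240.4856 ft/s.
Difference: 187.7000 − 240.4856 = -52.79 ft/s.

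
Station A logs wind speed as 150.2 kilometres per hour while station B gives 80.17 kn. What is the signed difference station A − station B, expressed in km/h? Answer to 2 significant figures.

1.7 km/h

station B: 80.17 kt = 148.475 km/h.
Difference: 150.200 − 148.475 = 1.7 km/h.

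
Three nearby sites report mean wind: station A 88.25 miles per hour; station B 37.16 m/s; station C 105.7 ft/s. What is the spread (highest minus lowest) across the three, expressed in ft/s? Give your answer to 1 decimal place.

23.7 ft/s

station A: 88.25 mph = 129.433 ft/s.
station B: 37.16 m/s = 121.916 ft/s.
Spread: 129.433 − 105.700 = 23.7 ft/s.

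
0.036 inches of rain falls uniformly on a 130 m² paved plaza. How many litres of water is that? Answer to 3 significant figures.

Depth: 0.036 in × 25.4 = 0.9144 mm.
1 mm over 1 m² is 1 L, so volume = 0.9144 × 130 = 118.872 L ≈ 119 L.

119 litres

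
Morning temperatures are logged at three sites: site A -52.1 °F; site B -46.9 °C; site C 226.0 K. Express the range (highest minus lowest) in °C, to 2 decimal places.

0.43 °C

site A: -52.1 °F = -46.722 °C.
site C: 226.0 K = -47.150 °C.
Spread: (-46.722) − (-47.150) = 0.428 °C.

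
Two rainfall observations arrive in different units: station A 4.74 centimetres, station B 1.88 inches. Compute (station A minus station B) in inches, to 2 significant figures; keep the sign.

station A: 4.74 cm = 1.86614 in.
Difference: 1.86614 − 1.88000 = -0.014 in.

-0.014 in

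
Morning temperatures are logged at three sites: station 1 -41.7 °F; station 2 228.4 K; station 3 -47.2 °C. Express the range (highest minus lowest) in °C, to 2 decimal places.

6.26 °C

station 1: -41.7 °F = -40.944 °C.
station 2: 228.4 K = -44.750 °C.
Spread: (-40.944) − (-47.200) = 6.256 °C.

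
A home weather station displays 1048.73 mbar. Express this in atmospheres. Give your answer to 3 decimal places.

1 mb = 0.000986923 atm, so 1048.73 × 0.000986923 = 1.035 atm.

1.035 atm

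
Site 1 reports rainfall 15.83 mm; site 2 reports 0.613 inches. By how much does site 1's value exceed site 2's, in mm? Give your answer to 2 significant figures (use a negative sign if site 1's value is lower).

0.26 mm

site 2: 0.613 in = 15.5702 mm.
Difference: 15.8300 − 15.5702 = 0.26 mm.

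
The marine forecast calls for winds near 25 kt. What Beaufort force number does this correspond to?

Beaufort force 6

25 kt lies in the Beaufort 6 band (strong breeze, 22–27 kt).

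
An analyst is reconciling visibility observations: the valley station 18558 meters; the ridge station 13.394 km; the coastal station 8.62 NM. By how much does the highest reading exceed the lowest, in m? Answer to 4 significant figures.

5164 m

the ridge station: 13.394 km = 13394.00 m.
the coastal station: 8.62 nmi = 15964.24 m.
Spread: 18558.00 − 13394.00 = 5164 m.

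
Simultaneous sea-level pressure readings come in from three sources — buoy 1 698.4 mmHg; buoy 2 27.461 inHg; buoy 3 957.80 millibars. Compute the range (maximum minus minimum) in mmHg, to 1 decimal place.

buoy 2: 27.461 inHg = 697.509 mmHg.
buoy 3: 957.80 mb = 718.409 mmHg.
Spread: 718.409 − 697.509 = 20.9 mmHg.

20.9 mmHg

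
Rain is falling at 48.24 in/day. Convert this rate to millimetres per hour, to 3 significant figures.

51.1 mm/hour

48.24 in/day × 25.4 mm/in × 0.0416667 day/hour = 51.1 mm/hour.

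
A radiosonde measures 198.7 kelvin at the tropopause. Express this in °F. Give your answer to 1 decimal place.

First to °C: -74.45 °C.
Then to °F: -102.0 °F.

-102.0 °F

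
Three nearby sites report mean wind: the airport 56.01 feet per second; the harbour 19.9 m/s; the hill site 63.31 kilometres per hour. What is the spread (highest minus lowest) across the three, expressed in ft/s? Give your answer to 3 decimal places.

9.279 ft/s

the harbour: 19.9 m/s = 65.28871 ft/s.
the hill site: 63.31 km/h = 57.69721 ft/s.
Spread: 65.28871 − 56.01000 = 9.279 ft/s.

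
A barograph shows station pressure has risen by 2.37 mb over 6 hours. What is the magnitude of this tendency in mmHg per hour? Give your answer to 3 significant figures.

2.37 mb / 6 h × 0.750062 mmHg/mb = 0.296 mmHg/h.

0.296 mmHg per hour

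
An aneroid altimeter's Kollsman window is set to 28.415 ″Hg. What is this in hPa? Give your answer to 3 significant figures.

962 hPa

1 inHg = 33.8639 hPa, so 28.415 × 33.8639 = 962 hPa.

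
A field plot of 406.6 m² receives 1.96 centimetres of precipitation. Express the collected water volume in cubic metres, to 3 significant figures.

7.97 cubic metres

Depth: 1.96 cm × 10 = 19.6 mm.
1 mm over 1 m² is 1 L, so volume = 19.6 × 406.6 = 7969.36 L = 7.97 m³.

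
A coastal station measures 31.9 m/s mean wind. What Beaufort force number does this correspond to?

31.9 m/s lies in the Beaufort 11 band (violent storm, 28.5–32.6 m/s).

Beaufort force 11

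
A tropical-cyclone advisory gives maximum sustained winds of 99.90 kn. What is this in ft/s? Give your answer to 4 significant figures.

1 kt = 1.68781 ft/s, so 99.90 × 1.68781 = 168.6 ft/s.

168.6 ft/s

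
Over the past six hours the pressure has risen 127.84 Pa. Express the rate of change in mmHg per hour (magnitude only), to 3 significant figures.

127.84 Pa / 6 h × 0.00750062 mmHg/Pa = 0.160 mmHg/h.

0.160 mmHg per hour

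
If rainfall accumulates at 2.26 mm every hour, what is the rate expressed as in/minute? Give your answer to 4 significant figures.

2.26 mm/hour × 0.0393701 in/mm × 0.0166667 hour/minute = 0.001483 in/minute.

0.001483 in/minute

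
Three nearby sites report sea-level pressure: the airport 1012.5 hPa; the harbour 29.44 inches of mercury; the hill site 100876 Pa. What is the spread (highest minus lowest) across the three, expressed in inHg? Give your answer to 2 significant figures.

0.46 inHg

the airport: 1012.5 hPa = 29.8991 inHg.
the hill site: 100876 Pa = 29.7887 inHg.
Spread: 29.8991 − 29.4400 = 0.46 inHg.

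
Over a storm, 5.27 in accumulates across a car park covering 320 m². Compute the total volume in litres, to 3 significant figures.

Depth: 5.27 in × 25.4 = 133.858 mm.
1 mm over 1 m² is 1 L, so volume = 133.858 × 320 = 42834.56 L ≈ 42800 L.

42800 litres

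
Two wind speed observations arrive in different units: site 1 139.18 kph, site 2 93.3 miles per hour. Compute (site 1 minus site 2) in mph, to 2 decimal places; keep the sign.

-6.82 mph

site 1: 139.18 km/h = 86.4824 mph.
Difference: 86.4824 − 93.3000 = -6.82 mph.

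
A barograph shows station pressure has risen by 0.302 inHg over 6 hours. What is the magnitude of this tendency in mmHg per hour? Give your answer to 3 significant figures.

1.28 mmHg per hour

0.302 inHg / 6 h × 25.4 mmHg/inHg = 1.28 mmHg/h.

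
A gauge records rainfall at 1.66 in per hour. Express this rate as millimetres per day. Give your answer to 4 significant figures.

1012 mm/day

1.66 in/hour × 25.4 mm/in × 24 hour/day = 1012 mm/day.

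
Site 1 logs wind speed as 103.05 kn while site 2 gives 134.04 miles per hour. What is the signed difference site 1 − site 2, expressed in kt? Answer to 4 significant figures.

-13.43 kt

site 2: 134.04 mph = 116.4776 kt.
Difference: 103.0500 − 116.4776 = -13.43 kt.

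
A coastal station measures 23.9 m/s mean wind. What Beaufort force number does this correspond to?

23.9 m/s lies in the Beaufort 9 band (strong gale, 20.8–24.4 m/s).

Beaufort force 9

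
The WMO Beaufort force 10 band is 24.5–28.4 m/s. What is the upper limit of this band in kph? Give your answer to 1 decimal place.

102.2 km/h

24.5–28.4 m/s × 3.6 = 88.2–102.2 km/h.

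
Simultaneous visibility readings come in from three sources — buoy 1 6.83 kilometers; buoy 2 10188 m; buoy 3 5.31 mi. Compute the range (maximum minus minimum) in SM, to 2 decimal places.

2.09 SM

buoy 1: 6.83 km = 4.2440 SM.
buoy 2: 10188 m = 6.3305 SM.
Spread: 6.3305 − 4.2440 = 2.09 SM.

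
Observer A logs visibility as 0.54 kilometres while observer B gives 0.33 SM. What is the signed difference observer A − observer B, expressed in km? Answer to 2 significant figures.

observer B: 0.33 SM = 0.531084 km.
Difference: 0.540000 − 0.531084 = 0.0089 km.

0.0089 km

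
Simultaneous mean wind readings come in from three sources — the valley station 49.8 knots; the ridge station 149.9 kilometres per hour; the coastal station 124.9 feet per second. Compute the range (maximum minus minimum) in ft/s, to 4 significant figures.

the valley station: 49.8 kt = 84.0529 ft/s.
the ridge station: 149.9 km/h = 136.6105 ft/s.
Spread: 136.6105 − 84.0529 = 52.56 ft/s.

52.56 ft/s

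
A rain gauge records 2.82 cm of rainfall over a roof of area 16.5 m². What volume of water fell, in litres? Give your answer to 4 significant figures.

Depth: 2.82 cm × 10 = 28.2 mm.
1 mm over 1 m² is 1 L, so volume = 28.2 × 16.5 = 465.3 L.

465.3 litres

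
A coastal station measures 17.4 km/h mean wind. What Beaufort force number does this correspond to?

Beaufort force 3

17.4 km/h = 4.8 m/s, which is Beaufort 3 (gentle breeze, 3.4–5.4 m/s).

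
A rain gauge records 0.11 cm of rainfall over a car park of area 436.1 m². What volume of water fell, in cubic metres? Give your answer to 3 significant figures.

Depth: 0.11 cm × 10 = 1.1 mm.
1 mm over 1 m² is 1 L, so volume = 1.1 × 436.1 = 479.71 L = 0.480 m³.

0.480 cubic metres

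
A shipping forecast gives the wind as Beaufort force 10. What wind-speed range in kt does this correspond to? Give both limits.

Beaufort 10 (storm) spans 48–55 knots.

48 to 55 kt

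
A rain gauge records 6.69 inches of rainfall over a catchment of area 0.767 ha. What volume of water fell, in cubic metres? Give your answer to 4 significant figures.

Depth: 6.69 in × 25.4 = 169.926 mm.
Area: 0.767 ha = 7670 m².
1 mm over 1 m² is 1 L, so volume = 169.926 × 7670 = 1303332.4 L = 1303 m³.

1303 cubic metres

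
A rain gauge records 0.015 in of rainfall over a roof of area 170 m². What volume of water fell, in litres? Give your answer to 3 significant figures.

Depth: 0.015 in × 25.4 = 0.381 mm.
1 mm over 1 m² is 1 L, so volume = 0.381 × 170 = 64.77 L ≈ 64.8 L.

64.8 litres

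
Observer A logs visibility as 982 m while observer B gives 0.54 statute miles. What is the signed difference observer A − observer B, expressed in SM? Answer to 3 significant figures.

observer A: 982 m = 0.610187 SM.
Difference: 0.610187 − 0.540000 = 0.0702 SM.

0.0702 SM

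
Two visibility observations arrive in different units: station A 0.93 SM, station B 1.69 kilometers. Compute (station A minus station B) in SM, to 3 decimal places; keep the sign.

-0.120 SM

station B: 1.69 km = 1.05012 SM.
Difference: 0.93000 − 1.05012 = -0.120 SM.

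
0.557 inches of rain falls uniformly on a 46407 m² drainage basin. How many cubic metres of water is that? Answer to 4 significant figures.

656.6 cubic metres

Depth: 0.557 in × 25.4 = 14.1478 mm.
1 mm over 1 m² is 1 L, so volume = 14.1478 × 46407 = 656556.95 L = 656.6 m³.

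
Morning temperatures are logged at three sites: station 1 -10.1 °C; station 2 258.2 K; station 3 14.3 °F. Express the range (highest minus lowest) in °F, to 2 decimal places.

station 2: 258.2 K = -14.950 °C.
station 3: 14.3 °F = -9.833 °C.
Spread: (-9.833) − (-14.950) = 5.117 °C = 9.21 °F.

9.21 °F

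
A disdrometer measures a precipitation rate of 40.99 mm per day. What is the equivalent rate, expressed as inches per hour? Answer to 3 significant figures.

0.0672 in/hour

40.99 mm/day × 0.0393701 in/mm × 0.0416667 day/hour = 0.0672 in/hour.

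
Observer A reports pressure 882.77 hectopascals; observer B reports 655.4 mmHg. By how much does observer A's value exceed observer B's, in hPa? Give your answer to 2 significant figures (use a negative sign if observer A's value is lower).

observer B: 655.4 mmHg = 873.795 hPa.
Difference: 882.770 − 873.795 = 9.0 hPa.

9.0 hPa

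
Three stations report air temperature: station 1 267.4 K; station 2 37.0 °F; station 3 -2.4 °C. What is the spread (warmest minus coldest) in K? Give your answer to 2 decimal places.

station 1: 267.4 K = -5.750 °C.
station 2: 37.0 °F = 2.778 °C.
Spread: 2.778 − (-5.750) = 8.528 °C.

8.53 K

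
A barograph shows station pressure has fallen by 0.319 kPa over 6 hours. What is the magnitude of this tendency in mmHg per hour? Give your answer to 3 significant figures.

0.319 kPa / 6 h × 7.50062 mmHg/kPa = 0.399 mmHg/h.

0.399 mmHg per hour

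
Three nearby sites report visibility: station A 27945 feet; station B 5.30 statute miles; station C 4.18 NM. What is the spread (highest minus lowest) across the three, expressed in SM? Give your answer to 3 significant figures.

0.490 SM

station A: 27945 ft = 5.29261 SM.
station C: 4.18 nmi = 4.81026 SM.
Spread: 5.30000 − 4.81026 = 0.490 SM.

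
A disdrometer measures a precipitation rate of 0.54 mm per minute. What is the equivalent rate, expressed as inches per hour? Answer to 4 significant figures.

1.276 in/hour

0.54 mm/minute × 0.0393701 in/mm × 60 minute/hour = 1.276 in/hour.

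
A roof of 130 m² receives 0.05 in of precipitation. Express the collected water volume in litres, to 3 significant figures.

Depth: 0.05 in × 25.4 = 1.27 mm.
1 mm over 1 m² is 1 L, so volume = 1.27 × 130 = 165.1 L ≈ 165 L.

165 litres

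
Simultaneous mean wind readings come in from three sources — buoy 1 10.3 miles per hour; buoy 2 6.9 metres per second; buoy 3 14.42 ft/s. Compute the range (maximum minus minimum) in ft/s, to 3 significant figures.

buoy 1: 10.3 mph = 15.1067 ft/s.
buoy 2: 6.9 m/s = 22.6378 ft/s.
Spread: 22.6378 − 14.4200 = 8.22 ft/s.

8.22 ft/s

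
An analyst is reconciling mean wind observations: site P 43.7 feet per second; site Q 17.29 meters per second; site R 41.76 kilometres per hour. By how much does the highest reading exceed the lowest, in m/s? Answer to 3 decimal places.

5.690 m/s

site P: 43.7 ft/s = 13.31976 m/s.
site R: 41.76 km/h = 11.60000 m/s.
Spread: 17.29000 − 11.60000 = 5.690 m/s.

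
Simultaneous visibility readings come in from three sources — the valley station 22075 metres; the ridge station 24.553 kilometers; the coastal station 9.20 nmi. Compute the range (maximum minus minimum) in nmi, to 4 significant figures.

the valley station: 22075 m = 11.91955 nmi.
the ridge station: 24.553 km = 13.25756 nmi.
Spread: 13.25756 − 9.20000 = 4.058 nmi.

4.058 nmi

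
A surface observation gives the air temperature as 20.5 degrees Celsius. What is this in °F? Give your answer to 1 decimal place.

°F = °C × 9/5 + 32 = 20.5 × 1.8 + 32 = 68.9 °F.

68.9 °F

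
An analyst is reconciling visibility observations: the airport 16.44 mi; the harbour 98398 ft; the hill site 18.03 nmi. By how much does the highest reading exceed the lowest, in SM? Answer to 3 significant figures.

4.31 SM

the harbour: 98398 ft = 18.6360 SM.
the hill site: 18.03 nmi = 20.7486 SM.
Spread: 20.7486 − 16.4400 = 4.31 SM.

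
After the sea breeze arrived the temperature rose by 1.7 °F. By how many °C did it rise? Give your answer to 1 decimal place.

0.9 °C

For a temperature change the 32° offset cancels: Δ°C = 1.7 × 0.5556 = 0.9 °C.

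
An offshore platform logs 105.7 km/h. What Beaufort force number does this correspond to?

105.7 km/h = 29.4 m/s, which is Beaufort 11 (violent storm, 28.5–32.6 m/s).

Beaufort force 11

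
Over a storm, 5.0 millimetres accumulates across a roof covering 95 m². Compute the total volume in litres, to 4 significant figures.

475.0 litres

1 mm over 1 m² is 1 L, so volume = 5 × 95 = 475 L ≈ 475.0 L.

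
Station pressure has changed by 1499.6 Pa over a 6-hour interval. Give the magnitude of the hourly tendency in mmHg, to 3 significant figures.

1.87 mmHg per hour

1499.6 Pa / 6 h × 0.00750062 mmHg/Pa = 1.87 mmHg/h.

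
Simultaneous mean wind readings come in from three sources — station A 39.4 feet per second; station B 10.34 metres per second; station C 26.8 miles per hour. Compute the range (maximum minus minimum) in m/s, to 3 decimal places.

1.669 m/s

station A: 39.4 ft/s = 12.00912 m/s.
station C: 26.8 mph = 11.98067 m/s.
Spread: 12.00912 − 10.34000 = 1.669 m/s.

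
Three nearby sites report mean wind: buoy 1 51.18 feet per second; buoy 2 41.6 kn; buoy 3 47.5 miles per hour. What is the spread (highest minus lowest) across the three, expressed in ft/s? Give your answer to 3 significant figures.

buoy 2: 41.6 kt = 70.213 ft/s.
buoy 3: 47.5 mph = 69.667 ft/s.
Spread: 70.213 − 51.180 = 19.0 ft/s.

19.0 ft/s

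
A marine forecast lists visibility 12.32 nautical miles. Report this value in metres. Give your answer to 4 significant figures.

1 nmi = 1852 m, so 12.32 × 1852 = 22820 m.

22820 m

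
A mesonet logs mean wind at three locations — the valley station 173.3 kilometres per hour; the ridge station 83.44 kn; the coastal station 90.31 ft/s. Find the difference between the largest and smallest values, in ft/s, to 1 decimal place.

67.6 ft/s

the valley station: 173.3 km/h = 157.936 ft/s.
the ridge station: 83.44 kt = 140.831 ft/s.
Spread: 157.936 − 90.310 = 67.6 ft/s.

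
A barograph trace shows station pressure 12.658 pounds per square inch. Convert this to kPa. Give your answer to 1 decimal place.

87.3 kPa

1 psi = 6.89476 kPa, so 12.658 × 6.89476 = 87.3 kPa.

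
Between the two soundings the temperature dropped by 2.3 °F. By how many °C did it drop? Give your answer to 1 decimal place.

1.3 °C

Converting a difference, only the 9/5 scale factor applies: Δ°C = 2.3 × 0.5556 = 1.3 °C.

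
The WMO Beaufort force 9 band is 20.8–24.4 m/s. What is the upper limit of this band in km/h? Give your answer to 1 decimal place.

87.8 km/h

20.8–24.4 m/s × 3.6 = 74.9–87.8 km/h.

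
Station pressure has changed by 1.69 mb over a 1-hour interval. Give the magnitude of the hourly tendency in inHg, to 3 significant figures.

1.69 mb / 1 h × 0.02953 inHg/mb = 0.0499 inHg/h.

0.0499 inHg per hour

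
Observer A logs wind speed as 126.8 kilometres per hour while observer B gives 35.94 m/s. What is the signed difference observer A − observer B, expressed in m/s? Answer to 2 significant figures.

-0.72 m/s

observer A: 126.8 km/h = 35.2222 m/s.
Difference: 35.2222 − 35.9400 = -0.72 m/s.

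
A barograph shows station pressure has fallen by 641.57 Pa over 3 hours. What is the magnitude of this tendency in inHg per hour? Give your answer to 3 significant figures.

0.0632 inHg per hour

641.57 Pa / 3 h × 0.0002953 inHg/Pa = 0.0632 inHg/h.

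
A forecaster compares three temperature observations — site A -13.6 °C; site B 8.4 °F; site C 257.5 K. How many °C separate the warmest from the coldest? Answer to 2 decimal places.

2.54 °C

site B: 8.4 °F = -13.111 °C.
site C: 257.5 K = -15.650 °C.
Spread: (-13.111) − (-15.650) = 2.539 °C.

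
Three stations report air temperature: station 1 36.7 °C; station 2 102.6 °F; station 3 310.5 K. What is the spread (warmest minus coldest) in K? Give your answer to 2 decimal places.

station 2: 102.6 °F = 39.222 °C.
station 3: 310.5 K = 37.350 °C.
Spread: 39.222 − 36.700 = 2.522 °C.

2.52 K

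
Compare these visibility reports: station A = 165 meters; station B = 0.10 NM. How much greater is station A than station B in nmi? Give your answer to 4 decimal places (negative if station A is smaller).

station A: 165 m = 0.089093 nmi.
Difference: 0.089093 − 0.100000 = -0.0109 nmi.

-0.0109 nmi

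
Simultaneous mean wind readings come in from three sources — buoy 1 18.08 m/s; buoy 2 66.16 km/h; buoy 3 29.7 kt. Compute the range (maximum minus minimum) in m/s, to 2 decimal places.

3.10 m/s

buoy 2: 66.16 km/h = 18.3778 m/s.
buoy 3: 29.7 kt = 15.2790 m/s.
Spread: 18.3778 − 15.2790 = 3.10 m/s.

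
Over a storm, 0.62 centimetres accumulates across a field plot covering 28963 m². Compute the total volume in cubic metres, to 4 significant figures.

179.6 cubic metres

Depth: 0.62 cm × 10 = 6.2 mm.
1 mm over 1 m² is 1 L, so volume = 6.2 × 28963 = 179570.6 L = 179.6 m³.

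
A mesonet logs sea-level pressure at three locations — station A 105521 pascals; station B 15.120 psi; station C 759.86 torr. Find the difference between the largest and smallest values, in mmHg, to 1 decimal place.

station A: 105521 Pa = 791.472 mmHg.
station B: 15.120 psi = 781.930 mmHg.
Spread: 791.472 − 759.860 = 31.6 mmHg.

31.6 mmHg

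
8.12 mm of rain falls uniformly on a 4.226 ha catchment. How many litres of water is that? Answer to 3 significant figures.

343000 litres

Area: 4.226 ha = 42260 m².
1 mm over 1 m² is 1 L, so volume = 8.12 × 42260 = 343151.2 L ≈ 343000 L.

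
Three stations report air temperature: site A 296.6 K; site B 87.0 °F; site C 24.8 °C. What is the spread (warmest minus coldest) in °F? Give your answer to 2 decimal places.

site A: 296.6 K = 23.450 °C.
site B: 87.0 °F = 30.556 °C.
Spread: 30.556 − 23.450 = 7.106 °C = 12.79 °F.

12.79 °F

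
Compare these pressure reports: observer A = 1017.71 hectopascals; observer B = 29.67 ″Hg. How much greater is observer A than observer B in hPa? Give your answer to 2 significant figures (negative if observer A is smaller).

13 hPa

observer B: 29.67 inHg = 1004.74 hPa.
Difference: 1017.71 − 1004.74 = 13 hPa.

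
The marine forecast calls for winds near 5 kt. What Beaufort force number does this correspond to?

5 kt lies in the Beaufort 2 band (light breeze, 4–6 kt).

Beaufort force 2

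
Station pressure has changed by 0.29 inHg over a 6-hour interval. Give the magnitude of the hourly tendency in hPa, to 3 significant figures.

0.29 inHg / 6 h × 33.8639 hPa/inHg = 1.64 hPa/h.

1.64 hPa per hour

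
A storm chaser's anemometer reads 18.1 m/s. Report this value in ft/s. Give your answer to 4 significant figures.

1 m/s = 3.28084 ft/s, so 18.1 × 3.28084 = 59.38 ft/s.

59.38 ft/s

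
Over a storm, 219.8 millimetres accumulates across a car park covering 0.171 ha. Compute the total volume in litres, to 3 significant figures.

376000 litres

Area: 0.171 ha = 1710 m².
1 mm over 1 m² is 1 L, so volume = 219.8 × 1710 = 375858 L ≈ 376000 L.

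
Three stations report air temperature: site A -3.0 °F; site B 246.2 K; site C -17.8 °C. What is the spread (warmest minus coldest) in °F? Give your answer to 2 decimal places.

site A: -3.0 °F = -19.444 °C.
site B: 246.2 K = -26.950 °C.
Spread: (-17.800) − (-26.950) = 9.150 °C = 16.47 °F.

16.47 °F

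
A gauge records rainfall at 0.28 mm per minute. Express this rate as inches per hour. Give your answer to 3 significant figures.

0.28 mm/minute × 0.0393701 in/mm × 60 minute/hour = 0.661 in/hour.

0.661 in/hour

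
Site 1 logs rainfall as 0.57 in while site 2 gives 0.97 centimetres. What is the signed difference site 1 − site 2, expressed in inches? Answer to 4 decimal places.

site 2: 0.97 cm = 0.381890 in.
Difference: 0.570000 − 0.381890 = 0.1881 in.

0.1881 in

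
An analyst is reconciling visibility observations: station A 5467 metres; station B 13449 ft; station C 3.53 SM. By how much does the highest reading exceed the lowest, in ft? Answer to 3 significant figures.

5190 ft

station A: 5467 m = 17936.35 ft.
station C: 3.53 SM = 18638.40 ft.
Spread: 18638.40 − 13449.00 = 5190 ft.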